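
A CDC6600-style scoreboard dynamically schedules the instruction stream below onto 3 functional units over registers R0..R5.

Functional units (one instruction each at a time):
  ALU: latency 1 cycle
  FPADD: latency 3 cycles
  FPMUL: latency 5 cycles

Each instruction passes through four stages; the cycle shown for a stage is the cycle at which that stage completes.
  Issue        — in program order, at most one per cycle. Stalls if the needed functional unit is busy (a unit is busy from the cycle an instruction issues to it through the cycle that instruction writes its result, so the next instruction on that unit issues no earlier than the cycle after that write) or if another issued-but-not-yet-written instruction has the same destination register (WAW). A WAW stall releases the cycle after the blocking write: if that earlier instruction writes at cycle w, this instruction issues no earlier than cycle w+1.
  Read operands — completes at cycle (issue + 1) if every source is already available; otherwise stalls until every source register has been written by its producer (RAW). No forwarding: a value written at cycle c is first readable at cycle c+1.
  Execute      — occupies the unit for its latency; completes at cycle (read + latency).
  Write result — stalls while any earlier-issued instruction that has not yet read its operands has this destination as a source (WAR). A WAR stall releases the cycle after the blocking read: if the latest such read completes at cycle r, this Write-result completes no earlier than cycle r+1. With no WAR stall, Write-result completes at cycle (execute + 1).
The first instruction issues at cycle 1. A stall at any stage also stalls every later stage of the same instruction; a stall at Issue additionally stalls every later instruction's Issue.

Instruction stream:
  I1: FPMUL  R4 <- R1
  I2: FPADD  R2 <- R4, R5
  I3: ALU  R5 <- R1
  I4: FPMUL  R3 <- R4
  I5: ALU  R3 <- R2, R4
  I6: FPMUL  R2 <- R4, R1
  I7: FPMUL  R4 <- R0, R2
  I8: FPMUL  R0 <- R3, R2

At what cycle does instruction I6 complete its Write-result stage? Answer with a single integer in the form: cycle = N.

t=1  I1 dispatched to FPMUL
t=2  I1 operands ready, I2 dispatched to FPADD
t=3  I3 dispatched to ALU
t=4  I3 operands ready
t=5  I3 complete
t=7  I1 complete
t=8  R4←I1
t=9  I2 operands ready, I4 dispatched to FPMUL
t=10  R5←I3, I4 operands ready
t=12  I2 complete
t=13  R2←I2
t=15  I4 complete
t=16  R3←I4
t=17  I5 dispatched to ALU
t=18  I5 operands ready, I6 dispatched to FPMUL
t=19  I5 complete, I6 operands ready
t=20  R3←I5
t=24  I6 complete
t=25  R2←I6
t=26  I7 dispatched to FPMUL
t=27  I7 operands ready
t=32  I7 complete
t=33  R4←I7
t=34  I8 dispatched to FPMUL
t=35  I8 operands ready
t=40  I8 complete
t=41  R0←I8

cycle = 25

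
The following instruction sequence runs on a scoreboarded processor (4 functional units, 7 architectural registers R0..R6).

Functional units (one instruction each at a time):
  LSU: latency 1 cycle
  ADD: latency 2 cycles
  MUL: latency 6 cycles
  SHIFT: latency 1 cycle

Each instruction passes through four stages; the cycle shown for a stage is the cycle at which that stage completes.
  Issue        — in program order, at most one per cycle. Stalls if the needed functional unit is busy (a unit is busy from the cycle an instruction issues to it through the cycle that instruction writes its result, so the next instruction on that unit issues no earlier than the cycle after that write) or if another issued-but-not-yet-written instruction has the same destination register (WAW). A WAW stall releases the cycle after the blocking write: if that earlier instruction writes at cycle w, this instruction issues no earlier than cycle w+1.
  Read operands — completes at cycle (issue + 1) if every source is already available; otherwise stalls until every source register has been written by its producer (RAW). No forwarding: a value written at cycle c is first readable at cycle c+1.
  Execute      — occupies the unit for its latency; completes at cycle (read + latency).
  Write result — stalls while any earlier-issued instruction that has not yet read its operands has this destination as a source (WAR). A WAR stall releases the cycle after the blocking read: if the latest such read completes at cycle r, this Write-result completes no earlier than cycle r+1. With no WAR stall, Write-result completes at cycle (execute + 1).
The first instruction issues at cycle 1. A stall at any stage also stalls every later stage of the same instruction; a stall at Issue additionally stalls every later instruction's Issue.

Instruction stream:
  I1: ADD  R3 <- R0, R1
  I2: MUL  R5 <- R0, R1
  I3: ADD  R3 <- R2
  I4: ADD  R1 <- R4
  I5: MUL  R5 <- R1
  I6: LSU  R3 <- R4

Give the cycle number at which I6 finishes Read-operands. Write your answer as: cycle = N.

c1: I1→ADD
c2: I1 RO | I2→MUL
c3: I2 RO
c4: I1 EX
c5: I1 WR R3
c6: I3→ADD
c7: I3 RO
c9: I2 EX | I3 EX
c10: I2 WR R5 | I3 WR R3
c11: I4→ADD
c12: I4 RO | I5→MUL
c13: I6→LSU
c14: I4 EX | I6 RO
c15: I4 WR R1 | I6 EX
c16: I5 RO | I6 WR R3
c22: I5 EX
c23: I5 WR R5

cycle = 14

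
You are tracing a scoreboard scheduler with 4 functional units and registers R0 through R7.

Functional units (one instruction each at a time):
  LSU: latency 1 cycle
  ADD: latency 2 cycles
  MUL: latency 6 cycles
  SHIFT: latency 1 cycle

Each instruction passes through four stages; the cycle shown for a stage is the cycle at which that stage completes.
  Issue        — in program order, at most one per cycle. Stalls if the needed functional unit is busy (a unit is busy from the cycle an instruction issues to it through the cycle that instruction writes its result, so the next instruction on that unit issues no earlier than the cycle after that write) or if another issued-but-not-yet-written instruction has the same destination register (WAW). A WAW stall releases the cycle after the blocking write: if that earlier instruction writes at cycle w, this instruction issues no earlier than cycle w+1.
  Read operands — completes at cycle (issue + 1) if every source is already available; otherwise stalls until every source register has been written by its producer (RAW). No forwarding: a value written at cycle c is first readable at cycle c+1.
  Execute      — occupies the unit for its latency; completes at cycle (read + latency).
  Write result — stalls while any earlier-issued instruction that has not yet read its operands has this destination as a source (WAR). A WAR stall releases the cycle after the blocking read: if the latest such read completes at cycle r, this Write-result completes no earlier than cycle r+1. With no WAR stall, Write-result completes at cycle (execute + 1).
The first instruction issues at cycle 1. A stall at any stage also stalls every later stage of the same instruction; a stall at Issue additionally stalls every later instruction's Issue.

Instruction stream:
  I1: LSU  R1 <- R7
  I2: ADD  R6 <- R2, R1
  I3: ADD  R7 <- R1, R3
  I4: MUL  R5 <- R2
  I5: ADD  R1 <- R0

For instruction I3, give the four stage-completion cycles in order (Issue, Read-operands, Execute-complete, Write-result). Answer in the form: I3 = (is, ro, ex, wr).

I3 = (9, 10, 12, 13)

I1  is:1  ro:2  ex:3  wr:4
I2  is:2  ro:5  ex:7  wr:8  — RAW R1: wait I1 write@4
I3  is:9  ro:10  ex:12  wr:13  — struct: ADD busy until I2 writes@8
I4  is:10  ro:11  ex:17  wr:18
I5  is:14  ro:15  ex:17  wr:18  — struct: ADD busy until I3 writes@13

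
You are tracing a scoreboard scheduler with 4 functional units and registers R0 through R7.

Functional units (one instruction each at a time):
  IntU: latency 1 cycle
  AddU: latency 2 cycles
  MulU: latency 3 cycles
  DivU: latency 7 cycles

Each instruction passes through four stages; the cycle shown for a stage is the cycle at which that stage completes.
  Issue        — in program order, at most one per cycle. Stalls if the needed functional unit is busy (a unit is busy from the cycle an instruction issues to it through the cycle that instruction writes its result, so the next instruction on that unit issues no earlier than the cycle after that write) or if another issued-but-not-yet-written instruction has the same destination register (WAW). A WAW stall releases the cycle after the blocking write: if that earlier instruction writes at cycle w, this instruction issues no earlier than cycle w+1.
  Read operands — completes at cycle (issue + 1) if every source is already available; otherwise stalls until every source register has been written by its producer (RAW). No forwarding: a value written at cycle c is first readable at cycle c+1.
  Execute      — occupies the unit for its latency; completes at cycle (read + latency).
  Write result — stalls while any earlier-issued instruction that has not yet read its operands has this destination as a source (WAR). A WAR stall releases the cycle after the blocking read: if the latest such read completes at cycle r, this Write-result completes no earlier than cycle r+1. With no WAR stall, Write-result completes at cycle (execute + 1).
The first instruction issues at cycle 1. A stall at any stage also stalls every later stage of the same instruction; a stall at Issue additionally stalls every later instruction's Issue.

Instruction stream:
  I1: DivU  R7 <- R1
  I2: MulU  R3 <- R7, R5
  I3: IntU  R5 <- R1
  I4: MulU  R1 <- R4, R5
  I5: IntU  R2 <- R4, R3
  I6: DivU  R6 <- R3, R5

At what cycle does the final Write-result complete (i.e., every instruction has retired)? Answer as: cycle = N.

  I1 | 1 | 2 | 9 | 10
  I2 | 2 | 11 | 14 | 15   RAW R7: wait I1 write@10
  I3 | 3 | 4 | 5 | 12   WAR R5: wait I2 read@11
  I4 | 16 | 17 | 20 | 21   struct: MulU busy until I2 writes@15
  I5 | 17 | 18 | 19 | 20
  I6 | 18 | 19 | 26 | 27

cycle = 27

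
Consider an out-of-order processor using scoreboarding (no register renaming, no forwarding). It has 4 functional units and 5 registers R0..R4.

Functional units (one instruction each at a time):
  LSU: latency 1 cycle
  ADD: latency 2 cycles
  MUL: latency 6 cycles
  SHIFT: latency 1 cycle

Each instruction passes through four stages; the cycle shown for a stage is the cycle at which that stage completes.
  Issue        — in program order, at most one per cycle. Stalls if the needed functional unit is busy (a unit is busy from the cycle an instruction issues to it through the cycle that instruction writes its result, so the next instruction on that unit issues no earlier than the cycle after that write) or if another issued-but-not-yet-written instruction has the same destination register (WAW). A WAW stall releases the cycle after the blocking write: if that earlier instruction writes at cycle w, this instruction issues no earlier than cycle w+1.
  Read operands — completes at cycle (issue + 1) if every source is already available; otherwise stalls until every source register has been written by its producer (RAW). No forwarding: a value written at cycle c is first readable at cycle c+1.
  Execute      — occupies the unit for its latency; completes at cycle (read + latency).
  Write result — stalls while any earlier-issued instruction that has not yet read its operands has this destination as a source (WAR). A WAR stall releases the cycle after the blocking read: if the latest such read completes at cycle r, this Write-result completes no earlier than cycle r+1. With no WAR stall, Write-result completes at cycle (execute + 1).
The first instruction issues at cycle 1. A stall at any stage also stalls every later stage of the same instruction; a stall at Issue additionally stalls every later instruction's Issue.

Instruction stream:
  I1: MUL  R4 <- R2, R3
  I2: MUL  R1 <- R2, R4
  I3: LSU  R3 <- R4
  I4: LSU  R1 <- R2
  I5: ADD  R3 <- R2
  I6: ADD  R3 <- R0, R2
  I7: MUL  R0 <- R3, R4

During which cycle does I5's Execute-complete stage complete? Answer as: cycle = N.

t=1  issue I1 (MUL)
t=2  I1 read-ops
t=8  I1 finished on MUL
t=9  I1→R4
t=10  issue I2 (MUL)
t=11  I2 read-ops, issue I3 (LSU)
t=12  I3 read-ops
t=13  I3 finished on LSU
t=14  I3→R3
t=17  I2 finished on MUL
t=18  I2→R1
t=19  issue I4 (LSU)
t=20  I4 read-ops, issue I5 (ADD)
t=21  I4 finished on LSU, I5 read-ops
t=22  I4→R1
t=23  I5 finished on ADD
t=24  I5→R3
t=25  issue I6 (ADD)
t=26  I6 read-ops, issue I7 (MUL)
t=28  I6 finished on ADD
t=29  I6→R3
t=30  I7 read-ops
t=36  I7 finished on MUL
t=37  I7→R0

cycle = 23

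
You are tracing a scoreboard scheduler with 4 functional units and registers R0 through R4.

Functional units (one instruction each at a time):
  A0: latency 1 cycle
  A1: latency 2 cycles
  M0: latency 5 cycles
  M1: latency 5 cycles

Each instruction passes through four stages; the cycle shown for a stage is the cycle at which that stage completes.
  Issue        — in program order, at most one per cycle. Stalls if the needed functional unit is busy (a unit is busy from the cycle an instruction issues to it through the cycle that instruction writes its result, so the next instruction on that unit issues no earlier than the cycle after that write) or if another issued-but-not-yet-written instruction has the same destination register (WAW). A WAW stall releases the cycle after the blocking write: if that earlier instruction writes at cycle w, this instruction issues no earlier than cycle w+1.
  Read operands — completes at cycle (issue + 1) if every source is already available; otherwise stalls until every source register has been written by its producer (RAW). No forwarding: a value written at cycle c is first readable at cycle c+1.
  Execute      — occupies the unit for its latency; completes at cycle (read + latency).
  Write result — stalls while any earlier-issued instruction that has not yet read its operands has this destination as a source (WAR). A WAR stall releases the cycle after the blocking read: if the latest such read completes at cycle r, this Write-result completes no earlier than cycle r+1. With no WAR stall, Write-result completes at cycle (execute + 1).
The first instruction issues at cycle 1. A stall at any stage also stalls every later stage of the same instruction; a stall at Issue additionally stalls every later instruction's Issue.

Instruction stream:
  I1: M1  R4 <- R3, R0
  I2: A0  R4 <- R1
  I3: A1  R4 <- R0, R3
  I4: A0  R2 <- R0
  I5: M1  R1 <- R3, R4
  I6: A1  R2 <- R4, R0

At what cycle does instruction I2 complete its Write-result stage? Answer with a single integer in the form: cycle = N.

cycle = 12

[1] I1 issues→M1
[2] I1 reads
[7] I1 exec-done
[8] I1 writes R4
[9] I2 issues→A0
[10] I2 reads
[11] I2 exec-done
[12] I2 writes R4
[13] I3 issues→A1
[14] I3 reads, I4 issues→A0
[15] I4 reads, I5 issues→M1
[16] I3 exec-done, I4 exec-done
[17] I3 writes R4, I4 writes R2
[18] I5 reads, I6 issues→A1
[19] I6 reads
[21] I6 exec-done
[22] I6 writes R2
[23] I5 exec-done
[24] I5 writes R1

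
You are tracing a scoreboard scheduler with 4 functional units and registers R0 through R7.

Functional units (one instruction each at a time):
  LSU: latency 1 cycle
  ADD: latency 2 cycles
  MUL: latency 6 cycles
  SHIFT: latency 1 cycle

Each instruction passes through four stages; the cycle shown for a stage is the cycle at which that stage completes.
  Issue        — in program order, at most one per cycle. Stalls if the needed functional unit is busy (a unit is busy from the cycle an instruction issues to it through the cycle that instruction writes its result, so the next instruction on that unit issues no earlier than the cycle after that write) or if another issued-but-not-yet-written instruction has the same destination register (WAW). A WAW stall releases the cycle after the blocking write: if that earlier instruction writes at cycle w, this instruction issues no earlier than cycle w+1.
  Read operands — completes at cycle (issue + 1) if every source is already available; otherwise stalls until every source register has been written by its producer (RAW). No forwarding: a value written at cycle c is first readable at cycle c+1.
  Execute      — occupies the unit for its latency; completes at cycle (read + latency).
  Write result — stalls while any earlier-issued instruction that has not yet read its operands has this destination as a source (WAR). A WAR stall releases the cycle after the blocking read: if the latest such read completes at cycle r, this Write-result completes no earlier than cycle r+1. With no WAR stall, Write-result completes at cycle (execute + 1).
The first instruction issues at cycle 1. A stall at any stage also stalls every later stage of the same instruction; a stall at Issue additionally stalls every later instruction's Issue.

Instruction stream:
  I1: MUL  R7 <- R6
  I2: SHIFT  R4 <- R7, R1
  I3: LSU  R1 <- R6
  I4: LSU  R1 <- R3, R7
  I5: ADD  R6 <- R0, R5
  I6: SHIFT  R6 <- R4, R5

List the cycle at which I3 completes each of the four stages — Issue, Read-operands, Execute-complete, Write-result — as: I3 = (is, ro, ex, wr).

I3 = (3, 4, 5, 11)

[I1] 1/2/8/9
[I2] 2/10/11/12  (RAW R7: wait I1 write@9)
[I3] 3/4/5/11  (WAR R1: wait I2 read@10)
[I4] 12/13/14/15  (struct: LSU busy until I3 writes@11)
[I5] 13/14/16/17
[I6] 18/19/20/21  (WAW R6: wait I5 write@17)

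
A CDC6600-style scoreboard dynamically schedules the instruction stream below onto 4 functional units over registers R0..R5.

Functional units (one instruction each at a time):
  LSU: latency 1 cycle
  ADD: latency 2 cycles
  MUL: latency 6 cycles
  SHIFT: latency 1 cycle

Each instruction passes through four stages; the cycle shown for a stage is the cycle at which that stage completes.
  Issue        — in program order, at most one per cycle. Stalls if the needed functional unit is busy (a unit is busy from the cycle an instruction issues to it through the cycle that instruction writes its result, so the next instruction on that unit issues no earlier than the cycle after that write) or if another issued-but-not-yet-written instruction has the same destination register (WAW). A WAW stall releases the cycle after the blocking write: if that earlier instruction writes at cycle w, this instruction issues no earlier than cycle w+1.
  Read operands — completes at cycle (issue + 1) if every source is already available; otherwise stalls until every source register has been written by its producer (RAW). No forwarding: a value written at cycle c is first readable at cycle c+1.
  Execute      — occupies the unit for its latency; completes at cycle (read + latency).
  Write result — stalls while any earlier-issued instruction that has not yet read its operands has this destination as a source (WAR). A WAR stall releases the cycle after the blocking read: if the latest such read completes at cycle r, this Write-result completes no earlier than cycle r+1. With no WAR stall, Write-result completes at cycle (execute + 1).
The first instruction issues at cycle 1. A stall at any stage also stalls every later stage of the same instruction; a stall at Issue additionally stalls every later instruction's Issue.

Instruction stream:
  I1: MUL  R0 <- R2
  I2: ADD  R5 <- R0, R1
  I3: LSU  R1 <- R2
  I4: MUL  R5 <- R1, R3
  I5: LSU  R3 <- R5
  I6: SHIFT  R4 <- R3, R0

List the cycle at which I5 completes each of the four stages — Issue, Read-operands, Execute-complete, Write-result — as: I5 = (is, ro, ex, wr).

I5 = (15, 23, 24, 25)

t=1  I1 dispatched to MUL
t=2  I1 operands ready, I2 dispatched to ADD
t=3  I3 dispatched to LSU
t=4  I3 operands ready
t=5  I3 complete
t=8  I1 complete
t=9  R0←I1
t=10  I2 operands ready
t=11  R1←I3
t=12  I2 complete
t=13  R5←I2
t=14  I4 dispatched to MUL
t=15  I4 operands ready, I5 dispatched to LSU
t=16  I6 dispatched to SHIFT
t=21  I4 complete
t=22  R5←I4
t=23  I5 operands ready
t=24  I5 complete
t=25  R3←I5
t=26  I6 operands ready
t=27  I6 complete
t=28  R4←I6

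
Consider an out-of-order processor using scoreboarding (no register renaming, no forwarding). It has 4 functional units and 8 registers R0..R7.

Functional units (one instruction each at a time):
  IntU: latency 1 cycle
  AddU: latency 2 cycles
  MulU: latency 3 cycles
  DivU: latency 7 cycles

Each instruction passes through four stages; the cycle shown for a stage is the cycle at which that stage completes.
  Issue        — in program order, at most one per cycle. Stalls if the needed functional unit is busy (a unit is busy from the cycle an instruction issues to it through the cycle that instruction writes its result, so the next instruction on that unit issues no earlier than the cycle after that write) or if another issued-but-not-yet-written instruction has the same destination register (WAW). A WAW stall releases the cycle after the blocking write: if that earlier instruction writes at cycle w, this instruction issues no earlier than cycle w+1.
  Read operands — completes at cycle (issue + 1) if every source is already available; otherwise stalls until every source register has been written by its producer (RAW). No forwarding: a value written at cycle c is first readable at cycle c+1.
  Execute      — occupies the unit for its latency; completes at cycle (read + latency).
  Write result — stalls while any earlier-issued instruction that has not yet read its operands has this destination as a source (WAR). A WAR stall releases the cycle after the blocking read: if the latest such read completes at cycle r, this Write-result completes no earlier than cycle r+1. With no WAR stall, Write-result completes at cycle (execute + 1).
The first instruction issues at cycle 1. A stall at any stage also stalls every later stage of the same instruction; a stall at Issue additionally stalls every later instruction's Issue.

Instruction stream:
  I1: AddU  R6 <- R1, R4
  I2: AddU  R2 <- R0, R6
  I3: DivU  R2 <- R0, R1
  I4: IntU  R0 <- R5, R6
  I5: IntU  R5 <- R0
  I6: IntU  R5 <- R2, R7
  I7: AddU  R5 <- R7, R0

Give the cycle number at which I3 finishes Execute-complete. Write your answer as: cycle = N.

cycle = 19

I1 -> (1, 2, 4, 5)
I2 -> (6, 7, 9, 10)  // struct: AddU busy until I1 writes@5
I3 -> (11, 12, 19, 20)  // WAW R2: wait I2 write@10
I4 -> (12, 13, 14, 15)
I5 -> (16, 17, 18, 19)  // struct: IntU busy until I4 writes@15
I6 -> (20, 21, 22, 23)  // struct: IntU busy until I5 writes@19
I7 -> (24, 25, 27, 28)  // WAW R5: wait I6 write@23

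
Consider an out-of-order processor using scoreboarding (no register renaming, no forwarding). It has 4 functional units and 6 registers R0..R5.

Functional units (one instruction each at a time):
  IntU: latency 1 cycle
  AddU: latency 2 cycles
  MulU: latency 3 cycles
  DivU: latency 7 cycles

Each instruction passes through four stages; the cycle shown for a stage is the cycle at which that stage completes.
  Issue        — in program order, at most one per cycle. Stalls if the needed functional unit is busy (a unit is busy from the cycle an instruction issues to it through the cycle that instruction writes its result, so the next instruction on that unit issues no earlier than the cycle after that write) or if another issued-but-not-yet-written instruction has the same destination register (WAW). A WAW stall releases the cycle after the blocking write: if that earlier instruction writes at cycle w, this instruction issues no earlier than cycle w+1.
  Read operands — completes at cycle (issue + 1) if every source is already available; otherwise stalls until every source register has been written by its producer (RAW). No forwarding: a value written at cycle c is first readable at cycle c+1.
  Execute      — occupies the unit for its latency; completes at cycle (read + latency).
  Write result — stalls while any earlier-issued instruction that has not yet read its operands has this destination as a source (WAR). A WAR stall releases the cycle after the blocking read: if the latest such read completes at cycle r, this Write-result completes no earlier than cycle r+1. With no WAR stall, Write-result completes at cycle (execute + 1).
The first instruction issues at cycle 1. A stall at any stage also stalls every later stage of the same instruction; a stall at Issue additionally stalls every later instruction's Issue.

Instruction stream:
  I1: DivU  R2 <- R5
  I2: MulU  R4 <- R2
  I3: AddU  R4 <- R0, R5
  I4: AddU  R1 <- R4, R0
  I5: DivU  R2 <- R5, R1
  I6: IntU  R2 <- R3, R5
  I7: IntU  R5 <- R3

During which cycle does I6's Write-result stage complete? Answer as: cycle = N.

cycle = 38

[1] issue I1 (DivU)
[2] I1 read-ops | issue I2 (MulU)
[9] I1 finished on DivU
[10] I1→R2
[11] I2 read-ops
[14] I2 finished on MulU
[15] I2→R4
[16] issue I3 (AddU)
[17] I3 read-ops
[19] I3 finished on AddU
[20] I3→R4
[21] issue I4 (AddU)
[22] I4 read-ops | issue I5 (DivU)
[24] I4 finished on AddU
[25] I4→R1
[26] I5 read-ops
[33] I5 finished on DivU
[34] I5→R2
[35] issue I6 (IntU)
[36] I6 read-ops
[37] I6 finished on IntU
[38] I6→R2
[39] issue I7 (IntU)
[40] I7 read-ops
[41] I7 finished on IntU
[42] I7→R5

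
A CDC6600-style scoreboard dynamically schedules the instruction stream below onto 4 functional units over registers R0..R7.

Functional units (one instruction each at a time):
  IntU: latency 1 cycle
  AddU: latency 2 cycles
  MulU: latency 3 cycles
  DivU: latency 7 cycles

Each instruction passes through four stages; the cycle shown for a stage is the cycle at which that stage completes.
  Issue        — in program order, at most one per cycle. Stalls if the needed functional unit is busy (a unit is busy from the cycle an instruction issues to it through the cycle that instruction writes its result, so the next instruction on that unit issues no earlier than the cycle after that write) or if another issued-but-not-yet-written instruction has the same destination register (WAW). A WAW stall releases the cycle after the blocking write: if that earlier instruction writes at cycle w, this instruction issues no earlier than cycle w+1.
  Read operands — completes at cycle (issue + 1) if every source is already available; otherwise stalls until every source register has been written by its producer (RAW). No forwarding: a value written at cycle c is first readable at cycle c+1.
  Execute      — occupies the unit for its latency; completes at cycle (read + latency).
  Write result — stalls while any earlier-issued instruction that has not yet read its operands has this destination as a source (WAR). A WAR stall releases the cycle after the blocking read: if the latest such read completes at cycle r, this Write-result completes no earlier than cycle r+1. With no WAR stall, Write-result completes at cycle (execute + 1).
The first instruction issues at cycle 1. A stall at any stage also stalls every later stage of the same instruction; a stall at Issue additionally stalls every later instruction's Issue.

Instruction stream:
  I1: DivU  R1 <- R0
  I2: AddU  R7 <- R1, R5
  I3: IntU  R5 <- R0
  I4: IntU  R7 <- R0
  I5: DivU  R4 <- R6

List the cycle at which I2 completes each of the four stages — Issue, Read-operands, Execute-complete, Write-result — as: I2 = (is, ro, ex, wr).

I1  is:1  ro:2  ex:9  wr:10
I2  is:2  ro:11  ex:13  wr:14  — RAW R1: wait I1 write@10
I3  is:3  ro:4  ex:5  wr:12  — WAR R5: wait I2 read@11
I4  is:15  ro:16  ex:17  wr:18  — WAW R7: wait I2 write@14
I5  is:16  ro:17  ex:24  wr:25

I2 = (2, 11, 13, 14)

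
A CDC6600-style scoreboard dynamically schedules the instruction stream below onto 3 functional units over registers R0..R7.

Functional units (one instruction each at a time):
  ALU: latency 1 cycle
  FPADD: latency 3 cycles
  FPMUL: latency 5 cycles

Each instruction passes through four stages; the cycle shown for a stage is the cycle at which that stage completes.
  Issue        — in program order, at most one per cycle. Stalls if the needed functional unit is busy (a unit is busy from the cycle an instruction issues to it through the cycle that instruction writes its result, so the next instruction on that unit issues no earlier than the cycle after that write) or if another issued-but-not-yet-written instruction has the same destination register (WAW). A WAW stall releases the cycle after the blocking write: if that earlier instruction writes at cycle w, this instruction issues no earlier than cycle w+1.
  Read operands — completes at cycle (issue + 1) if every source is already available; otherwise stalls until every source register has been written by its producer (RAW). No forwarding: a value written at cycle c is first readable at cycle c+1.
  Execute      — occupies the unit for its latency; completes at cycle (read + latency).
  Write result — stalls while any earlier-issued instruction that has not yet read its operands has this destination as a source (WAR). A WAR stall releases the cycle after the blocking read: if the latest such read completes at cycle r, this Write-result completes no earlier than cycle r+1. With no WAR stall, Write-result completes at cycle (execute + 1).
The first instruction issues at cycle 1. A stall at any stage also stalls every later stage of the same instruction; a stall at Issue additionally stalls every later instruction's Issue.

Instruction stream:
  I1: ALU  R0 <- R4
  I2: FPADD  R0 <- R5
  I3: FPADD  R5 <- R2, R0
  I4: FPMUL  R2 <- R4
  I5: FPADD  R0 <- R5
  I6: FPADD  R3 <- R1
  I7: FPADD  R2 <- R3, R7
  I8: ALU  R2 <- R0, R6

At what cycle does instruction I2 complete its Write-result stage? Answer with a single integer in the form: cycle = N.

  I1 | 1 | 2 | 3 | 4
  I2 | 5 | 6 | 9 | 10   WAW R0: wait I1 write@4
  I3 | 11 | 12 | 15 | 16   struct: FPADD busy until I2 writes@10
  I4 | 12 | 13 | 18 | 19
  I5 | 17 | 18 | 21 | 22   struct: FPADD busy until I3 writes@16
  I6 | 23 | 24 | 27 | 28   struct: FPADD busy until I5 writes@22
  I7 | 29 | 30 | 33 | 34   struct: FPADD busy until I6 writes@28
  I8 | 35 | 36 | 37 | 38   WAW R2: wait I7 write@34

cycle = 10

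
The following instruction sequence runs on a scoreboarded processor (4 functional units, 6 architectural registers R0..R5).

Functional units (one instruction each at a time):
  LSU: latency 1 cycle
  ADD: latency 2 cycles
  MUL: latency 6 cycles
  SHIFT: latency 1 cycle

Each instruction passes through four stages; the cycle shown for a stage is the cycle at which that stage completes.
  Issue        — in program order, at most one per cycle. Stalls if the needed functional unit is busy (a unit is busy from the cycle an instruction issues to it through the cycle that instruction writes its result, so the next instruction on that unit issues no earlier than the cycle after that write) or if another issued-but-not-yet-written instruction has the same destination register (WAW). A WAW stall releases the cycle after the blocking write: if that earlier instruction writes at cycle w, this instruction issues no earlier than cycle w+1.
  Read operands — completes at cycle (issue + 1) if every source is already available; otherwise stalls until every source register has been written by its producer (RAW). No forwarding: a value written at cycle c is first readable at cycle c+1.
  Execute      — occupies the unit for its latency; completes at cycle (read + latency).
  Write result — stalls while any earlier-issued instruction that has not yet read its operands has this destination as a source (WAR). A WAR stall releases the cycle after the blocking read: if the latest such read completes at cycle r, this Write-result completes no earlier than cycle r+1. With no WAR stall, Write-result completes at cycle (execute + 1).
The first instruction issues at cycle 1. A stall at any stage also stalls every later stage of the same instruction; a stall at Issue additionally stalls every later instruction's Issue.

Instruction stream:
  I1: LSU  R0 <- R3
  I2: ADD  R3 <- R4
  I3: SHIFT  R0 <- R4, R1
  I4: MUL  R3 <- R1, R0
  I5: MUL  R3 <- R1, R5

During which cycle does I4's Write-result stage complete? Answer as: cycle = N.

cycle = 16

cycle 1: issue I1 (LSU)
cycle 2: I1 read-ops; issue I2 (ADD)
cycle 3: I1 finished on LSU; I2 read-ops
cycle 4: I1→R0
cycle 5: I2 finished on ADD; issue I3 (SHIFT)
cycle 6: I2→R3; I3 read-ops
cycle 7: I3 finished on SHIFT; issue I4 (MUL)
cycle 8: I3→R0
cycle 9: I4 read-ops
cycle 15: I4 finished on MUL
cycle 16: I4→R3
cycle 17: issue I5 (MUL)
cycle 18: I5 read-ops
cycle 24: I5 finished on MUL
cycle 25: I5→R3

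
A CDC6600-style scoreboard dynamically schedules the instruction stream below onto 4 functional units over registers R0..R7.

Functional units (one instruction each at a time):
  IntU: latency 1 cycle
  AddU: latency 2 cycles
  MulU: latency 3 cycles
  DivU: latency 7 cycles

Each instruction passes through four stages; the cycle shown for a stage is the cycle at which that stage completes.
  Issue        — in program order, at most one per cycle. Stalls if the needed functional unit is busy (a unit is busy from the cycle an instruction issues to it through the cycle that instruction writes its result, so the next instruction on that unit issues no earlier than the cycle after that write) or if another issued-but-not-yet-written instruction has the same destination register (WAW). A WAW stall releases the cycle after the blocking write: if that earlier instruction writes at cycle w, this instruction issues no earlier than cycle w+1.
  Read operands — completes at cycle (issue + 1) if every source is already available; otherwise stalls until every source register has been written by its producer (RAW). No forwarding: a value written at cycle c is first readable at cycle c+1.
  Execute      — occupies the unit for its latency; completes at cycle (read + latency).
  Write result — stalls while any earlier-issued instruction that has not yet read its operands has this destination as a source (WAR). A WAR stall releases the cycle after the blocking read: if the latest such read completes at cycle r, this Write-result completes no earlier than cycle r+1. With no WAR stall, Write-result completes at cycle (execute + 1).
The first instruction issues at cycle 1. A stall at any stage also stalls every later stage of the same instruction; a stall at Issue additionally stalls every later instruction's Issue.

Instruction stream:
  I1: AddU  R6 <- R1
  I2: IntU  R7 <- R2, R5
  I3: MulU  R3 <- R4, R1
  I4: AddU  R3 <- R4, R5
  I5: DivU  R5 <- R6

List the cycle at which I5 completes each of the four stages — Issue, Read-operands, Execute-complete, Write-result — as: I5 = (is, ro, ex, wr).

cycle 1: I1 issues→AddU
cycle 2: I1 reads; I2 issues→IntU
cycle 3: I2 reads; I3 issues→MulU
cycle 4: I1 exec-done; I2 exec-done; I3 reads
cycle 5: I1 writes R6; I2 writes R7
cycle 7: I3 exec-done
cycle 8: I3 writes R3
cycle 9: I4 issues→AddU
cycle 10: I4 reads; I5 issues→DivU
cycle 11: I5 reads
cycle 12: I4 exec-done
cycle 13: I4 writes R3
cycle 18: I5 exec-done
cycle 19: I5 writes R5

I5 = (10, 11, 18, 19)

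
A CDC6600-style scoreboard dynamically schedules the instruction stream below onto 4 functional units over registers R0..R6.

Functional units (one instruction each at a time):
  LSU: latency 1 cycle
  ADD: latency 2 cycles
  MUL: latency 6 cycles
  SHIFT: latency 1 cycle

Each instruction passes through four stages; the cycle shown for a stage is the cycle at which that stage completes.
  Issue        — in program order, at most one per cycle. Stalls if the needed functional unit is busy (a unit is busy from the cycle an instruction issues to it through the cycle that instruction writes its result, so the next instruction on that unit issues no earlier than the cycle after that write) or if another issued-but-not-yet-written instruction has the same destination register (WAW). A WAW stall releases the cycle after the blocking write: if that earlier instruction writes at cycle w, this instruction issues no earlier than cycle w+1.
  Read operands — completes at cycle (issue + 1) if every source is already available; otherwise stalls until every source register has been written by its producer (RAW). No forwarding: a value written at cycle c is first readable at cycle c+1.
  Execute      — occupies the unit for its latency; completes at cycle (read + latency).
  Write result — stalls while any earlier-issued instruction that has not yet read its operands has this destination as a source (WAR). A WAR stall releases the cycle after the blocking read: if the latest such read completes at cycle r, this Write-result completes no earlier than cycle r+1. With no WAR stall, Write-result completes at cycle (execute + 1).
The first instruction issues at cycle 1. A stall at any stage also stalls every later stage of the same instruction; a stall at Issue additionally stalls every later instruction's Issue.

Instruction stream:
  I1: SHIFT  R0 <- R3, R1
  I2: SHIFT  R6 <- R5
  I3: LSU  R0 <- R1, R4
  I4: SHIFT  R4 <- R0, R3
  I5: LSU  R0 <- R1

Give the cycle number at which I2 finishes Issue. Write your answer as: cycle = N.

cycle = 5

c1: I1 issues→SHIFT
c2: I1 reads
c3: I1 exec-done
c4: I1 writes R0
c5: I2 issues→SHIFT
c6: I2 reads · I3 issues→LSU
c7: I2 exec-done · I3 reads
c8: I2 writes R6 · I3 exec-done
c9: I3 writes R0 · I4 issues→SHIFT
c10: I4 reads · I5 issues→LSU
c11: I4 exec-done · I5 reads
c12: I4 writes R4 · I5 exec-done
c13: I5 writes R0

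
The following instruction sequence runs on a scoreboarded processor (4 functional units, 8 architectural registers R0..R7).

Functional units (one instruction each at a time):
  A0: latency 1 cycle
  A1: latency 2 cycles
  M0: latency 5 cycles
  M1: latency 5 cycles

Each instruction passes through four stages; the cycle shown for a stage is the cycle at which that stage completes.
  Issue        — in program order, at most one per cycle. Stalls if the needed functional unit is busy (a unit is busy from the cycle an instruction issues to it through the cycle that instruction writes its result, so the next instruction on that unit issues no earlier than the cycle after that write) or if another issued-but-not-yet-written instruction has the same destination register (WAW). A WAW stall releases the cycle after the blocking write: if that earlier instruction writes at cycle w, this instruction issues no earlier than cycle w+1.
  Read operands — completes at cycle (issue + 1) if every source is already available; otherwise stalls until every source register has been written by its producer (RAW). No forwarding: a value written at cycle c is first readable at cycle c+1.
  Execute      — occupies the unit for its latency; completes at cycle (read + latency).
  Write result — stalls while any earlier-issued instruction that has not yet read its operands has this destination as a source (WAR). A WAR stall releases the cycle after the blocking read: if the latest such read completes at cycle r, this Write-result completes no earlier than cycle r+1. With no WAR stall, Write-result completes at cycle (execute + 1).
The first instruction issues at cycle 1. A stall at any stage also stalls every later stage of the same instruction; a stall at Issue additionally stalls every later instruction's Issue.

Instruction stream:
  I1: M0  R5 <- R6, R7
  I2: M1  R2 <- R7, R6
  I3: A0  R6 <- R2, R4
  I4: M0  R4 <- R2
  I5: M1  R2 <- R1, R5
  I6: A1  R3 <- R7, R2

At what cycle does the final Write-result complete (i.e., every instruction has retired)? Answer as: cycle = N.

cycle = 21

I1  is:1  ro:2  ex:7  wr:8
I2  is:2  ro:3  ex:8  wr:9
I3  is:3  ro:10  ex:11  wr:12  — RAW R2: wait I2 write@9
I4  is:9  ro:10  ex:15  wr:16  — struct: M0 busy until I1 writes@8
I5  is:10  ro:11  ex:16  wr:17
I6  is:11  ro:18  ex:20  wr:21  — RAW R2: wait I5 write@17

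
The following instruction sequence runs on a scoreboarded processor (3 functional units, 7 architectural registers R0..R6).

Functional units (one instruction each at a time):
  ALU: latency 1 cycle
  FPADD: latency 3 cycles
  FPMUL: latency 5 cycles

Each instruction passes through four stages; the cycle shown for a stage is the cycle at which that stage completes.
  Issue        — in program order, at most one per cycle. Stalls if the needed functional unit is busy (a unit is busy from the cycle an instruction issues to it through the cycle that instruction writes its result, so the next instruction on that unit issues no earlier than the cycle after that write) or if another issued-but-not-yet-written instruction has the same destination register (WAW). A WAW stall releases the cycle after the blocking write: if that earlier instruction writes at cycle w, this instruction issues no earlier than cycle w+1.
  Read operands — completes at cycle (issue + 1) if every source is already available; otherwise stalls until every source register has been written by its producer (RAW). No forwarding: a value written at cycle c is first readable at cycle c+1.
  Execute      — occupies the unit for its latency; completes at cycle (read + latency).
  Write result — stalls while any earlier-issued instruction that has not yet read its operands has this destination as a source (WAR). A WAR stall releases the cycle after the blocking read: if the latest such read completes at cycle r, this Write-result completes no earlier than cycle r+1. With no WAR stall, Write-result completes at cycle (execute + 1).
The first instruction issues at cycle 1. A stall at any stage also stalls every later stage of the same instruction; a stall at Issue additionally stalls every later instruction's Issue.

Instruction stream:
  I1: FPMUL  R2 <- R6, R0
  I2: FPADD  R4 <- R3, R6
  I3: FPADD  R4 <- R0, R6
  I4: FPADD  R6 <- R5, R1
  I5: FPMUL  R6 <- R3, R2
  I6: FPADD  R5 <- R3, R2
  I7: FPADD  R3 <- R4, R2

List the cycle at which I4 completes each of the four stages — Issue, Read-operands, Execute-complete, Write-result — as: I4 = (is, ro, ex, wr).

I4 = (14, 15, 18, 19)

t=1  I1→FPMUL
t=2  I1 RO | I2→FPADD
t=3  I2 RO
t=6  I2 EX
t=7  I1 EX | I2 WR R4
t=8  I1 WR R2 | I3→FPADD
t=9  I3 RO
t=12  I3 EX
t=13  I3 WR R4
t=14  I4→FPADD
t=15  I4 RO
t=18  I4 EX
t=19  I4 WR R6
t=20  I5→FPMUL
t=21  I5 RO | I6→FPADD
t=22  I6 RO
t=25  I6 EX
t=26  I5 EX | I6 WR R5
t=27  I5 WR R6 | I7→FPADD
t=28  I7 RO
t=31  I7 EX
t=32  I7 WR R3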